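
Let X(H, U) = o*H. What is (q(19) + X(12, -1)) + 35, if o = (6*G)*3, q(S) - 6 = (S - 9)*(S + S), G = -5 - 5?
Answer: -1739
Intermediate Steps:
G = -10
q(S) = 6 + 2*S*(-9 + S) (q(S) = 6 + (S - 9)*(S + S) = 6 + (-9 + S)*(2*S) = 6 + 2*S*(-9 + S))
o = -180 (o = (6*(-10))*3 = -60*3 = -180)
X(H, U) = -180*H
(q(19) + X(12, -1)) + 35 = ((6 - 18*19 + 2*19**2) - 180*12) + 35 = ((6 - 342 + 2*361) - 2160) + 35 = ((6 - 342 + 722) - 2160) + 35 = (386 - 2160) + 35 = -1774 + 35 = -1739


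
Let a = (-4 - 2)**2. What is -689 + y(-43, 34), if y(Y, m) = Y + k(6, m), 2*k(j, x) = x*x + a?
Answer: -136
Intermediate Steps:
a = 36 (a = (-6)**2 = 36)
k(j, x) = 18 + x**2/2 (k(j, x) = (x*x + 36)/2 = (x**2 + 36)/2 = (36 + x**2)/2 = 18 + x**2/2)
y(Y, m) = 18 + Y + m**2/2 (y(Y, m) = Y + (18 + m**2/2) = 18 + Y + m**2/2)
-689 + y(-43, 34) = -689 + (18 - 43 + (1/2)*34**2) = -689 + (18 - 43 + (1/2)*1156) = -689 + (18 - 43 + 578) = -689 + 553 = -136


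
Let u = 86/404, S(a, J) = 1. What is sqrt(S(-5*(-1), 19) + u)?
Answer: 7*sqrt(1010)/202 ≈ 1.1013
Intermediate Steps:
u = 43/202 (u = 86*(1/404) = 43/202 ≈ 0.21287)
sqrt(S(-5*(-1), 19) + u) = sqrt(1 + 43/202) = sqrt(245/202) = 7*sqrt(1010)/202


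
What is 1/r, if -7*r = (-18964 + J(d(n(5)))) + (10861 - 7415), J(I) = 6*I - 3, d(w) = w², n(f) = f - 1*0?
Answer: 7/15371 ≈ 0.00045540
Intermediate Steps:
n(f) = f (n(f) = f + 0 = f)
J(I) = -3 + 6*I
r = 15371/7 (r = -((-18964 + (-3 + 6*5²)) + (10861 - 7415))/7 = -((-18964 + (-3 + 6*25)) + 3446)/7 = -((-18964 + (-3 + 150)) + 3446)/7 = -((-18964 + 147) + 3446)/7 = -(-18817 + 3446)/7 = -⅐*(-15371) = 15371/7 ≈ 2195.9)
1/r = 1/(15371/7) = 7/15371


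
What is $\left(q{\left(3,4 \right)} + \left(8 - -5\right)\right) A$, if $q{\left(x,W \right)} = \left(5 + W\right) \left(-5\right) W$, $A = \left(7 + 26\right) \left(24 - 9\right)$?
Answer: $-82665$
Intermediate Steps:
$A = 495$ ($A = 33 \cdot 15 = 495$)
$q{\left(x,W \right)} = W \left(-25 - 5 W\right)$ ($q{\left(x,W \right)} = \left(-25 - 5 W\right) W = W \left(-25 - 5 W\right)$)
$\left(q{\left(3,4 \right)} + \left(8 - -5\right)\right) A = \left(\left(-5\right) 4 \left(5 + 4\right) + \left(8 - -5\right)\right) 495 = \left(\left(-5\right) 4 \cdot 9 + \left(8 + 5\right)\right) 495 = \left(-180 + 13\right) 495 = \left(-167\right) 495 = -82665$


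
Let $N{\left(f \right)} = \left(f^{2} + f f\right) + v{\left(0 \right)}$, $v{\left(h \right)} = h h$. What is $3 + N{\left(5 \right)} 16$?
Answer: $803$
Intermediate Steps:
$v{\left(h \right)} = h^{2}$
$N{\left(f \right)} = 2 f^{2}$ ($N{\left(f \right)} = \left(f^{2} + f f\right) + 0^{2} = \left(f^{2} + f^{2}\right) + 0 = 2 f^{2} + 0 = 2 f^{2}$)
$3 + N{\left(5 \right)} 16 = 3 + 2 \cdot 5^{2} \cdot 16 = 3 + 2 \cdot 25 \cdot 16 = 3 + 50 \cdot 16 = 3 + 800 = 803$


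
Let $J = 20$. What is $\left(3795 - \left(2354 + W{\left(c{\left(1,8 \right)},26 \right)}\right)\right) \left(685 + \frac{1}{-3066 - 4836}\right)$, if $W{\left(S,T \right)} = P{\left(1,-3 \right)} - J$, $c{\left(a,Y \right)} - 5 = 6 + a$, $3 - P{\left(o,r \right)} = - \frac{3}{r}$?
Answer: $\frac{7897375871}{7902} \approx 9.9942 \cdot 10^{5}$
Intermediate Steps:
$P{\left(o,r \right)} = 3 + \frac{3}{r}$ ($P{\left(o,r \right)} = 3 - - \frac{3}{r} = 3 + \frac{3}{r}$)
$c{\left(a,Y \right)} = 11 + a$ ($c{\left(a,Y \right)} = 5 + \left(6 + a\right) = 11 + a$)
$W{\left(S,T \right)} = -18$ ($W{\left(S,T \right)} = \left(3 + \frac{3}{-3}\right) - 20 = \left(3 + 3 \left(- \frac{1}{3}\right)\right) - 20 = \left(3 - 1\right) - 20 = 2 - 20 = -18$)
$\left(3795 - \left(2354 + W{\left(c{\left(1,8 \right)},26 \right)}\right)\right) \left(685 + \frac{1}{-3066 - 4836}\right) = \left(3795 - 2336\right) \left(685 + \frac{1}{-3066 - 4836}\right) = \left(3795 + \left(-2354 + 18\right)\right) \left(685 + \frac{1}{-7902}\right) = \left(3795 - 2336\right) \left(685 - \frac{1}{7902}\right) = 1459 \cdot \frac{5412869}{7902} = \frac{7897375871}{7902}$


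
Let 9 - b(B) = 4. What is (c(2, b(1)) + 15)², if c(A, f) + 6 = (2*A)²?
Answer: 625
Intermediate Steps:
b(B) = 5 (b(B) = 9 - 1*4 = 9 - 4 = 5)
c(A, f) = -6 + 4*A² (c(A, f) = -6 + (2*A)² = -6 + 4*A²)
(c(2, b(1)) + 15)² = ((-6 + 4*2²) + 15)² = ((-6 + 4*4) + 15)² = ((-6 + 16) + 15)² = (10 + 15)² = 25² = 625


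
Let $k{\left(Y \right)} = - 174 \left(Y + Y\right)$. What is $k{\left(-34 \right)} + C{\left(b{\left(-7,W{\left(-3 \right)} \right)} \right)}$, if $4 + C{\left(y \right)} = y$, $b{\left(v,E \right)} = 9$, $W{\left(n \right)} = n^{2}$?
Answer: $11837$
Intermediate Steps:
$k{\left(Y \right)} = - 348 Y$ ($k{\left(Y \right)} = - 174 \cdot 2 Y = - 348 Y$)
$C{\left(y \right)} = -4 + y$
$k{\left(-34 \right)} + C{\left(b{\left(-7,W{\left(-3 \right)} \right)} \right)} = \left(-348\right) \left(-34\right) + \left(-4 + 9\right) = 11832 + 5 = 11837$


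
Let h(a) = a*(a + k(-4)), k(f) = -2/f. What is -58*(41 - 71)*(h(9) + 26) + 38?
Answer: 194048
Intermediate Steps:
h(a) = a*(1/2 + a) (h(a) = a*(a - 2/(-4)) = a*(a - 2*(-1/4)) = a*(a + 1/2) = a*(1/2 + a))
-58*(41 - 71)*(h(9) + 26) + 38 = -58*(41 - 71)*(9*(1/2 + 9) + 26) + 38 = -(-1740)*(9*(19/2) + 26) + 38 = -(-1740)*(171/2 + 26) + 38 = -(-1740)*223/2 + 38 = -58*(-3345) + 38 = 194010 + 38 = 194048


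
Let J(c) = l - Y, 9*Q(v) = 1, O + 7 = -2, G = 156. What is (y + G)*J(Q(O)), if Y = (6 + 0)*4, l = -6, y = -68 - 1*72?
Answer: -480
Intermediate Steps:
O = -9 (O = -7 - 2 = -9)
y = -140 (y = -68 - 72 = -140)
Y = 24 (Y = 6*4 = 24)
Q(v) = 1/9 (Q(v) = (1/9)*1 = 1/9)
J(c) = -30 (J(c) = -6 - 1*24 = -6 - 24 = -30)
(y + G)*J(Q(O)) = (-140 + 156)*(-30) = 16*(-30) = -480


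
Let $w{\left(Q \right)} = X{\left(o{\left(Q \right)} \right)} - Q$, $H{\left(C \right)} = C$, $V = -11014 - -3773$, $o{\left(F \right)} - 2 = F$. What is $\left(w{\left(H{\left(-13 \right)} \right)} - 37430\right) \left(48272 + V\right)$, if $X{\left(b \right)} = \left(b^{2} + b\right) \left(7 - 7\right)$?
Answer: $-1535256927$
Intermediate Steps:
$o{\left(F \right)} = 2 + F$
$X{\left(b \right)} = 0$ ($X{\left(b \right)} = \left(b + b^{2}\right) 0 = 0$)
$V = -7241$ ($V = -11014 + 3773 = -7241$)
$w{\left(Q \right)} = - Q$ ($w{\left(Q \right)} = 0 - Q = - Q$)
$\left(w{\left(H{\left(-13 \right)} \right)} - 37430\right) \left(48272 + V\right) = \left(\left(-1\right) \left(-13\right) - 37430\right) \left(48272 - 7241\right) = \left(13 - 37430\right) 41031 = \left(-37417\right) 41031 = -1535256927$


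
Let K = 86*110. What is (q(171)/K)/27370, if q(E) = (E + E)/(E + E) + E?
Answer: 1/1505350 ≈ 6.6430e-7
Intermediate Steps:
K = 9460
q(E) = 1 + E (q(E) = (2*E)/((2*E)) + E = (2*E)*(1/(2*E)) + E = 1 + E)
(q(171)/K)/27370 = ((1 + 171)/9460)/27370 = (172*(1/9460))*(1/27370) = (1/55)*(1/27370) = 1/1505350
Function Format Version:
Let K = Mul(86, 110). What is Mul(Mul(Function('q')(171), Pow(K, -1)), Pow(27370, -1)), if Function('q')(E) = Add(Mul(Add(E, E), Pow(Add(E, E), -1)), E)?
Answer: Rational(1, 1505350) ≈ 6.6430e-7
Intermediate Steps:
K = 9460
Function('q')(E) = Add(1, E) (Function('q')(E) = Add(Mul(Mul(2, E), Pow(Mul(2, E), -1)), E) = Add(Mul(Mul(2, E), Mul(Rational(1, 2), Pow(E, -1))), E) = Add(1, E))
Mul(Mul(Function('q')(171), Pow(K, -1)), Pow(27370, -1)) = Mul(Mul(Add(1, 171), Pow(9460, -1)), Pow(27370, -1)) = Mul(Mul(172, Rational(1, 9460)), Rational(1, 27370)) = Mul(Rational(1, 55), Rational(1, 27370)) = Rational(1, 1505350)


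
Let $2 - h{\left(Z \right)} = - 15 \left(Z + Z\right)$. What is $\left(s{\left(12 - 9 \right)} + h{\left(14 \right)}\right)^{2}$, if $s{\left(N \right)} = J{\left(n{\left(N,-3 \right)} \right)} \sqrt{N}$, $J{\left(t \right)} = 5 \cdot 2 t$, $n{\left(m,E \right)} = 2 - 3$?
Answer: $178384 - 8440 \sqrt{3} \approx 1.6377 \cdot 10^{5}$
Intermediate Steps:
$n{\left(m,E \right)} = -1$ ($n{\left(m,E \right)} = 2 - 3 = -1$)
$J{\left(t \right)} = 10 t$
$s{\left(N \right)} = - 10 \sqrt{N}$ ($s{\left(N \right)} = 10 \left(-1\right) \sqrt{N} = - 10 \sqrt{N}$)
$h{\left(Z \right)} = 2 + 30 Z$ ($h{\left(Z \right)} = 2 - - 15 \left(Z + Z\right) = 2 - - 15 \cdot 2 Z = 2 - - 30 Z = 2 + 30 Z$)
$\left(s{\left(12 - 9 \right)} + h{\left(14 \right)}\right)^{2} = \left(- 10 \sqrt{12 - 9} + \left(2 + 30 \cdot 14\right)\right)^{2} = \left(- 10 \sqrt{3} + \left(2 + 420\right)\right)^{2} = \left(- 10 \sqrt{3} + 422\right)^{2} = \left(422 - 10 \sqrt{3}\right)^{2}$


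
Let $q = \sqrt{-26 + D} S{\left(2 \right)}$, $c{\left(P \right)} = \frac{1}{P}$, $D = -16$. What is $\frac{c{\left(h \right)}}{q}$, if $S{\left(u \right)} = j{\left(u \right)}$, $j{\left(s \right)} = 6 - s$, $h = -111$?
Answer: $\frac{i \sqrt{42}}{18648} \approx 0.00034753 i$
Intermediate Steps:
$S{\left(u \right)} = 6 - u$
$q = 4 i \sqrt{42}$ ($q = \sqrt{-26 - 16} \left(6 - 2\right) = \sqrt{-42} \left(6 - 2\right) = i \sqrt{42} \cdot 4 = 4 i \sqrt{42} \approx 25.923 i$)
$\frac{c{\left(h \right)}}{q} = \frac{1}{\left(-111\right) 4 i \sqrt{42}} = - \frac{\left(- \frac{1}{168}\right) i \sqrt{42}}{111} = \frac{i \sqrt{42}}{18648}$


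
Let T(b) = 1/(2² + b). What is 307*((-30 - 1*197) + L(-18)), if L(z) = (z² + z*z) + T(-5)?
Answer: 128940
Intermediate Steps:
T(b) = 1/(4 + b)
L(z) = -1 + 2*z² (L(z) = (z² + z*z) + 1/(4 - 5) = (z² + z²) + 1/(-1) = 2*z² - 1 = -1 + 2*z²)
307*((-30 - 1*197) + L(-18)) = 307*((-30 - 1*197) + (-1 + 2*(-18)²)) = 307*((-30 - 197) + (-1 + 2*324)) = 307*(-227 + (-1 + 648)) = 307*(-227 + 647) = 307*420 = 128940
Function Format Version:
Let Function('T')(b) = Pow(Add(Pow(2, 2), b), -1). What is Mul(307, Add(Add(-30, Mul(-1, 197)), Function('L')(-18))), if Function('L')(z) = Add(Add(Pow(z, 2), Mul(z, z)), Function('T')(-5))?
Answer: 128940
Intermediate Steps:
Function('T')(b) = Pow(Add(4, b), -1)
Function('L')(z) = Add(-1, Mul(2, Pow(z, 2))) (Function('L')(z) = Add(Add(Pow(z, 2), Mul(z, z)), Pow(Add(4, -5), -1)) = Add(Add(Pow(z, 2), Pow(z, 2)), Pow(-1, -1)) = Add(Mul(2, Pow(z, 2)), -1) = Add(-1, Mul(2, Pow(z, 2))))
Mul(307, Add(Add(-30, Mul(-1, 197)), Function('L')(-18))) = Mul(307, Add(Add(-30, Mul(-1, 197)), Add(-1, Mul(2, Pow(-18, 2))))) = Mul(307, Add(Add(-30, -197), Add(-1, Mul(2, 324)))) = Mul(307, Add(-227, Add(-1, 648))) = Mul(307, Add(-227, 647)) = Mul(307, 420) = 128940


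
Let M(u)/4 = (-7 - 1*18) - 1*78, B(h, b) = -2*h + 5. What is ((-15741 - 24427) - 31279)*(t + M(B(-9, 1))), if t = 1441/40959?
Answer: 32583050977/1107 ≈ 2.9434e+7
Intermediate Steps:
t = 1441/40959 (t = 1441*(1/40959) = 1441/40959 ≈ 0.035182)
B(h, b) = 5 - 2*h
M(u) = -412 (M(u) = 4*((-7 - 1*18) - 1*78) = 4*((-7 - 18) - 78) = 4*(-25 - 78) = 4*(-103) = -412)
((-15741 - 24427) - 31279)*(t + M(B(-9, 1))) = ((-15741 - 24427) - 31279)*(1441/40959 - 412) = (-40168 - 31279)*(-16873667/40959) = -71447*(-16873667/40959) = 32583050977/1107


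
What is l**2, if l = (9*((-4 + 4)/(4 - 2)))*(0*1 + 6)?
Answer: 0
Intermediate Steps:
l = 0 (l = (9*(0/2))*(0 + 6) = (9*(0*(1/2)))*6 = (9*0)*6 = 0*6 = 0)
l**2 = 0**2 = 0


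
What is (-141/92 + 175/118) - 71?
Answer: -385657/5428 ≈ -71.050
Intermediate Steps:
(-141/92 + 175/118) - 71 = -269/5428 - 71 = -385657/5428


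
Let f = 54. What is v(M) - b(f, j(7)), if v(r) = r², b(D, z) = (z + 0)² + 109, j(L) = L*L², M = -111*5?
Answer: 190267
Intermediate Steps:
M = -555
j(L) = L³
b(D, z) = 109 + z² (b(D, z) = z² + 109 = 109 + z²)
v(M) - b(f, j(7)) = (-555)² - (109 + (7³)²) = 308025 - (109 + 343²) = 308025 - (109 + 117649) = 308025 - 1*117758 = 308025 - 117758 = 190267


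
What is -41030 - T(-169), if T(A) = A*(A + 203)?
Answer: -35284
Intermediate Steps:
T(A) = A*(203 + A)
-41030 - T(-169) = -41030 - (-169)*(203 - 169) = -41030 - (-169)*34 = -41030 - 1*(-5746) = -41030 + 5746 = -35284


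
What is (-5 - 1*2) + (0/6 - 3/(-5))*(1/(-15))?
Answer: -176/25 ≈ -7.0400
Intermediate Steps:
(-5 - 1*2) + (0/6 - 3/(-5))*(1/(-15)) = (-5 - 2) + (0*(⅙) - 3*(-⅕))*(1*(-1/15)) = -7 + (0 + ⅗)*(-1/15) = -7 + (⅗)*(-1/15) = -7 - 1/25 = -176/25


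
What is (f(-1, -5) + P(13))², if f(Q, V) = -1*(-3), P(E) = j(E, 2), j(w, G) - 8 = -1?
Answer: 100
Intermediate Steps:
j(w, G) = 7 (j(w, G) = 8 - 1 = 7)
P(E) = 7
f(Q, V) = 3
(f(-1, -5) + P(13))² = (3 + 7)² = 10² = 100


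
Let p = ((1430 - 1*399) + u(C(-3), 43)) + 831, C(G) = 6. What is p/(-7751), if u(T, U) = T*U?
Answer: -2120/7751 ≈ -0.27351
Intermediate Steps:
p = 2120 (p = ((1430 - 1*399) + 6*43) + 831 = ((1430 - 399) + 258) + 831 = (1031 + 258) + 831 = 1289 + 831 = 2120)
p/(-7751) = 2120/(-7751) = 2120*(-1/7751) = -2120/7751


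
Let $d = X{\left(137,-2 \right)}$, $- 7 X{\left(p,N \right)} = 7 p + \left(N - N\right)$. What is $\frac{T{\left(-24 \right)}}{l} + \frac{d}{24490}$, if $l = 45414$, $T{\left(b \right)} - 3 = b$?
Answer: $- \frac{561334}{92682405} \approx -0.0060565$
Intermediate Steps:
$T{\left(b \right)} = 3 + b$
$X{\left(p,N \right)} = - p$ ($X{\left(p,N \right)} = - \frac{7 p + \left(N - N\right)}{7} = - \frac{7 p + 0}{7} = - \frac{7 p}{7} = - p$)
$d = -137$ ($d = \left(-1\right) 137 = -137$)
$\frac{T{\left(-24 \right)}}{l} + \frac{d}{24490} = \frac{3 - 24}{45414} - \frac{137}{24490} = \left(-21\right) \frac{1}{45414} - \frac{137}{24490} = - \frac{7}{15138} - \frac{137}{24490} = - \frac{561334}{92682405}$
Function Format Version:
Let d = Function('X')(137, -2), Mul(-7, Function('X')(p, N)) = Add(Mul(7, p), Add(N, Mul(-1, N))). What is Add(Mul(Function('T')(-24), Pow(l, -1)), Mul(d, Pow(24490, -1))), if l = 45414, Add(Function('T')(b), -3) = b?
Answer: Rational(-561334, 92682405) ≈ -0.0060565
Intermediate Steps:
Function('T')(b) = Add(3, b)
Function('X')(p, N) = Mul(-1, p) (Function('X')(p, N) = Mul(Rational(-1, 7), Add(Mul(7, p), Add(N, Mul(-1, N)))) = Mul(Rational(-1, 7), Add(Mul(7, p), 0)) = Mul(Rational(-1, 7), Mul(7, p)) = Mul(-1, p))
d = -137 (d = Mul(-1, 137) = -137)
Add(Mul(Function('T')(-24), Pow(l, -1)), Mul(d, Pow(24490, -1))) = Add(Mul(Add(3, -24), Pow(45414, -1)), Mul(-137, Pow(24490, -1))) = Add(Mul(-21, Rational(1, 45414)), Mul(-137, Rational(1, 24490))) = Add(Rational(-7, 15138), Rational(-137, 24490)) = Rational(-561334, 92682405)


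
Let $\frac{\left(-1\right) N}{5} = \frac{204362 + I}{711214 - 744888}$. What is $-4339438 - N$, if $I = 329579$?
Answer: $- \frac{146128904917}{33674} \approx -4.3395 \cdot 10^{6}$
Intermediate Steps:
$N = \frac{2669705}{33674}$ ($N = - 5 \frac{204362 + 329579}{711214 - 744888} = - 5 \frac{533941}{-33674} = - 5 \cdot 533941 \left(- \frac{1}{33674}\right) = \left(-5\right) \left(- \frac{533941}{33674}\right) = \frac{2669705}{33674} \approx 79.281$)
$-4339438 - N = -4339438 - \frac{2669705}{33674} = - \frac{146128904917}{33674}$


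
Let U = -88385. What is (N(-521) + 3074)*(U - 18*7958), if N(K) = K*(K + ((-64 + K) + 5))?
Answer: -133579286155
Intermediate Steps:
N(K) = K*(-59 + 2*K) (N(K) = K*(K + (-59 + K)) = K*(-59 + 2*K))
(N(-521) + 3074)*(U - 18*7958) = (-521*(-59 + 2*(-521)) + 3074)*(-88385 - 18*7958) = (-521*(-59 - 1042) + 3074)*(-88385 - 143244) = (-521*(-1101) + 3074)*(-231629) = (573621 + 3074)*(-231629) = 576695*(-231629) = -133579286155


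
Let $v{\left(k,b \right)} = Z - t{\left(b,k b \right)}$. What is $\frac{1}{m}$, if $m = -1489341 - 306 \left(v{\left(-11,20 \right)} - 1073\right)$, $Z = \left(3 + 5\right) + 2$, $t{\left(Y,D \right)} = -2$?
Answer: $- \frac{1}{1164675} \approx -8.5861 \cdot 10^{-7}$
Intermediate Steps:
$Z = 10$ ($Z = 8 + 2 = 10$)
$v{\left(k,b \right)} = 12$ ($v{\left(k,b \right)} = 10 - -2 = 10 + 2 = 12$)
$m = -1164675$ ($m = -1489341 - 306 \left(12 - 1073\right) = -1489341 - 306 \left(-1061\right) = -1489341 - -324666 = -1489341 + 324666 = -1164675$)
$\frac{1}{m} = \frac{1}{-1164675} = - \frac{1}{1164675}$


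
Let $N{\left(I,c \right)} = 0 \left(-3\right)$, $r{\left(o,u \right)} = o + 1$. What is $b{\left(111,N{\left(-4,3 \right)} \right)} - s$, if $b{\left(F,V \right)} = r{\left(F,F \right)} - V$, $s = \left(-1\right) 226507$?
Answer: $226619$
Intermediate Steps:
$r{\left(o,u \right)} = 1 + o$
$N{\left(I,c \right)} = 0$
$s = -226507$
$b{\left(F,V \right)} = 1 + F - V$ ($b{\left(F,V \right)} = \left(1 + F\right) - V = 1 + F - V$)
$b{\left(111,N{\left(-4,3 \right)} \right)} - s = \left(1 + 111 - 0\right) - -226507 = \left(1 + 111 + 0\right) + 226507 = 112 + 226507 = 226619$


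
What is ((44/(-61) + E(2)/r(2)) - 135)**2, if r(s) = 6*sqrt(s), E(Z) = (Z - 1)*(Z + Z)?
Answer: 616884011/33489 - 16558*sqrt(2)/183 ≈ 18293.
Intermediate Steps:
E(Z) = 2*Z*(-1 + Z) (E(Z) = (-1 + Z)*(2*Z) = 2*Z*(-1 + Z))
((44/(-61) + E(2)/r(2)) - 135)**2 = ((44/(-61) + (2*2*(-1 + 2))/((6*sqrt(2)))) - 135)**2 = ((44*(-1/61) + (2*2*1)*(sqrt(2)/12)) - 135)**2 = ((-44/61 + 4*(sqrt(2)/12)) - 135)**2 = ((-44/61 + sqrt(2)/3) - 135)**2 = (-8279/61 + sqrt(2)/3)**2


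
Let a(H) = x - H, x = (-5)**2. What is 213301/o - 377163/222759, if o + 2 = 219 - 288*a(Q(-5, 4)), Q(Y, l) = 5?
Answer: -5511703552/137194793 ≈ -40.174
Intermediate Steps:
x = 25
a(H) = 25 - H
o = -5543 (o = -2 + (219 - 288*(25 - 1*5)) = -2 + (219 - 288*(25 - 5)) = -2 + (219 - 288*20) = -2 + (219 - 5760) = -2 - 5541 = -5543)
213301/o - 377163/222759 = 213301/(-5543) - 377163/222759 = 213301*(-1/5543) - 377163*1/222759 = -213301/5543 - 41907/24751 = -5511703552/137194793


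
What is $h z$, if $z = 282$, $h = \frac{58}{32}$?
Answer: $\frac{4089}{8} \approx 511.13$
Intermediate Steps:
$h = \frac{29}{16}$ ($h = 58 \cdot \frac{1}{32} = \frac{29}{16} \approx 1.8125$)
$h z = \frac{29}{16} \cdot 282 = \frac{4089}{8}$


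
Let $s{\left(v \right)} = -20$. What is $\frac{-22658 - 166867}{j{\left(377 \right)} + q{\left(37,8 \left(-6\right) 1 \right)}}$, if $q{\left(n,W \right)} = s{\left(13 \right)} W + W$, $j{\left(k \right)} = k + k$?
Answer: $- \frac{27075}{238} \approx -113.76$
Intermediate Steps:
$j{\left(k \right)} = 2 k$
$q{\left(n,W \right)} = - 19 W$ ($q{\left(n,W \right)} = - 20 W + W = - 19 W$)
$\frac{-22658 - 166867}{j{\left(377 \right)} + q{\left(37,8 \left(-6\right) 1 \right)}} = \frac{-22658 - 166867}{2 \cdot 377 - 19 \cdot 8 \left(-6\right) 1} = - \frac{189525}{754 - 19 \left(\left(-48\right) 1\right)} = - \frac{189525}{754 - -912} = - \frac{189525}{754 + 912} = - \frac{189525}{1666} = \left(-189525\right) \frac{1}{1666} = - \frac{27075}{238}$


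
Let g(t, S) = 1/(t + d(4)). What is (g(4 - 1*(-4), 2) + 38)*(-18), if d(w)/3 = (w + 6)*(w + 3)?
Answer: -74565/109 ≈ -684.08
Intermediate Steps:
d(w) = 3*(3 + w)*(6 + w) (d(w) = 3*((w + 6)*(w + 3)) = 3*((6 + w)*(3 + w)) = 3*((3 + w)*(6 + w)) = 3*(3 + w)*(6 + w))
g(t, S) = 1/(210 + t) (g(t, S) = 1/(t + (54 + 3*4² + 27*4)) = 1/(t + (54 + 3*16 + 108)) = 1/(t + (54 + 48 + 108)) = 1/(t + 210) = 1/(210 + t))
(g(4 - 1*(-4), 2) + 38)*(-18) = (1/(210 + (4 - 1*(-4))) + 38)*(-18) = (1/(210 + (4 + 4)) + 38)*(-18) = (1/(210 + 8) + 38)*(-18) = (1/218 + 38)*(-18) = (8285/218)*(-18) = -74565/109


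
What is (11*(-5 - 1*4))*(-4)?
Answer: 396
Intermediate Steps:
(11*(-5 - 1*4))*(-4) = (11*(-5 - 4))*(-4) = (11*(-9))*(-4) = -99*(-4) = 396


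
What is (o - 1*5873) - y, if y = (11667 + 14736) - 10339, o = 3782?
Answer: -18155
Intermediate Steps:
y = 16064 (y = 26403 - 10339 = 16064)
(o - 1*5873) - y = (3782 - 1*5873) - 1*16064 = (3782 - 5873) - 16064 = -2091 - 16064 = -18155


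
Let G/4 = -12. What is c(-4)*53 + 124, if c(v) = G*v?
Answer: 10300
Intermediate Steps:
G = -48 (G = 4*(-12) = -48)
c(v) = -48*v
c(-4)*53 + 124 = -48*(-4)*53 + 124 = 192*53 + 124 = 10176 + 124 = 10300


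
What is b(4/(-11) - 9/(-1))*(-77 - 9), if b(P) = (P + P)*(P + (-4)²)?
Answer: -4428140/121 ≈ -36596.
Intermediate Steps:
b(P) = 2*P*(16 + P) (b(P) = (2*P)*(P + 16) = (2*P)*(16 + P) = 2*P*(16 + P))
b(4/(-11) - 9/(-1))*(-77 - 9) = (2*(4/(-11) - 9/(-1))*(16 + (4/(-11) - 9/(-1))))*(-77 - 9) = (2*(4*(-1/11) - 9*(-1))*(16 + (4*(-1/11) - 9*(-1))))*(-86) = (2*(-4/11 + 9)*(16 + (-4/11 + 9)))*(-86) = (2*(95/11)*(16 + 95/11))*(-86) = (2*(95/11)*(271/11))*(-86) = (51490/121)*(-86) = -4428140/121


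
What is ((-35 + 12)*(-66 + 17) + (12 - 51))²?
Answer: 1183744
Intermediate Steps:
((-35 + 12)*(-66 + 17) + (12 - 51))² = (-23*(-49) - 39)² = (1127 - 39)² = 1088² = 1183744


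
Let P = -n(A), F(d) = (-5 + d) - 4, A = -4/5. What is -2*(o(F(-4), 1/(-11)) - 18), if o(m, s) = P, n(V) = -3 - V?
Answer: 158/5 ≈ 31.600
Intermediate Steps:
A = -⅘ (A = -4*⅕ = -⅘ ≈ -0.80000)
F(d) = -9 + d
P = 11/5 (P = -(-3 - 1*(-⅘)) = -(-3 + ⅘) = -1*(-11/5) = 11/5 ≈ 2.2000)
o(m, s) = 11/5
-2*(o(F(-4), 1/(-11)) - 18) = -2*(11/5 - 18) = -2*(-79/5) = 158/5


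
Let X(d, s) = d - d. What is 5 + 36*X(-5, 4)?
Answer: 5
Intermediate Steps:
X(d, s) = 0
5 + 36*X(-5, 4) = 5 + 36*0 = 5 + 0 = 5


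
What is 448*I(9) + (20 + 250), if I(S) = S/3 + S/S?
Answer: 2062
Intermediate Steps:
I(S) = 1 + S/3 (I(S) = S*(1/3) + 1 = S/3 + 1 = 1 + S/3)
448*I(9) + (20 + 250) = 448*(1 + (1/3)*9) + (20 + 250) = 448*(1 + 3) + 270 = 448*4 + 270 = 1792 + 270 = 2062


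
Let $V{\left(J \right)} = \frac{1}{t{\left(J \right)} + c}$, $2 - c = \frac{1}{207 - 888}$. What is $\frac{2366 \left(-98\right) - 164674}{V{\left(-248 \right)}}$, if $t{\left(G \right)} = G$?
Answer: $\frac{66430698550}{681} \approx 9.7549 \cdot 10^{7}$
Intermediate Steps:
$c = \frac{1363}{681}$ ($c = 2 - \frac{1}{207 - 888} = 2 - \frac{1}{-681} = 2 - - \frac{1}{681} = 2 + \frac{1}{681} = \frac{1363}{681} \approx 2.0015$)
$V{\left(J \right)} = \frac{1}{\frac{1363}{681} + J}$ ($V{\left(J \right)} = \frac{1}{J + \frac{1363}{681}} = \frac{1}{\frac{1363}{681} + J}$)
$\frac{2366 \left(-98\right) - 164674}{V{\left(-248 \right)}} = \frac{2366 \left(-98\right) - 164674}{681 \frac{1}{1363 + 681 \left(-248\right)}} = \frac{-231868 - 164674}{681 \frac{1}{1363 - 168888}} = - \frac{396542}{681 \frac{1}{-167525}} = - \frac{396542}{681 \left(- \frac{1}{167525}\right)} = - \frac{396542}{- \frac{681}{167525}} = \left(-396542\right) \left(- \frac{167525}{681}\right) = \frac{66430698550}{681}$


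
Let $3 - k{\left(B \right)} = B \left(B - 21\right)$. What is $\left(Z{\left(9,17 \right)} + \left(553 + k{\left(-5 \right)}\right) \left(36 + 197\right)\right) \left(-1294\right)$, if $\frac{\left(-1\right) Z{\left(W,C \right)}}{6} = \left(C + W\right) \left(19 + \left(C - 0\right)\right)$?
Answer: $-121172748$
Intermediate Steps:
$Z{\left(W,C \right)} = - 6 \left(19 + C\right) \left(C + W\right)$ ($Z{\left(W,C \right)} = - 6 \left(C + W\right) \left(19 + \left(C - 0\right)\right) = - 6 \left(C + W\right) \left(19 + \left(C + 0\right)\right) = - 6 \left(C + W\right) \left(19 + C\right) = - 6 \left(19 + C\right) \left(C + W\right)$)
$k{\left(B \right)} = 3 - B \left(-21 + B\right)$ ($k{\left(B \right)} = 3 - B \left(B - 21\right) = 3 - B \left(-21 + B\right)$)
$\left(Z{\left(9,17 \right)} + \left(553 + k{\left(-5 \right)}\right) \left(36 + 197\right)\right) \left(-1294\right) = \left(\left(\left(-114\right) 17 - 1026 - 6 \cdot 17^{2} - 102 \cdot 9\right) + \left(553 + \left(3 - \left(-5\right)^{2} + 21 \left(-5\right)\right)\right) \left(36 + 197\right)\right) \left(-1294\right) = \left(\left(-1938 - 1026 - 1734 - 918\right) + \left(553 - 127\right) 233\right) \left(-1294\right) = \left(-5616 + \left(553 - 127\right) 233\right) \left(-1294\right) = \left(-5616 + 426 \cdot 233\right) \left(-1294\right) = \left(-5616 + 99258\right) \left(-1294\right) = 93642 \left(-1294\right) = -121172748$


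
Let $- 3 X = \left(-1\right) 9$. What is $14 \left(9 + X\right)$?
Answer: $168$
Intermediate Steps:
$X = 3$ ($X = - \frac{\left(-1\right) 9}{3} = \left(- \frac{1}{3}\right) \left(-9\right) = 3$)
$14 \left(9 + X\right) = 14 \left(9 + 3\right) = 14 \cdot 12 = 168$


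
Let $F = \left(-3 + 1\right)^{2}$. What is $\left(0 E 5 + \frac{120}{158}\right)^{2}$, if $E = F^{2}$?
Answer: $\frac{3600}{6241} \approx 0.57683$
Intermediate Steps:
$F = 4$ ($F = \left(-2\right)^{2} = 4$)
$E = 16$ ($E = 4^{2} = 16$)
$\left(0 E 5 + \frac{120}{158}\right)^{2} = \left(0 \cdot 16 \cdot 5 + \frac{120}{158}\right)^{2} = \left(0 \cdot 5 + 120 \cdot \frac{1}{158}\right)^{2} = \left(0 + \frac{60}{79}\right)^{2} = \left(\frac{60}{79}\right)^{2} = \frac{3600}{6241}$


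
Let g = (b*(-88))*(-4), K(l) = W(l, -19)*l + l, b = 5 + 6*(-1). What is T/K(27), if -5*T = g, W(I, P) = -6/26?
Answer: 2288/675 ≈ 3.3896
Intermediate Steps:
W(I, P) = -3/13 (W(I, P) = -6*1/26 = -3/13)
b = -1 (b = 5 - 6 = -1)
K(l) = 10*l/13 (K(l) = -3*l/13 + l = 10*l/13)
g = -352 (g = -1*(-88)*(-4) = 88*(-4) = -352)
T = 352/5 (T = -⅕*(-352) = 352/5 ≈ 70.400)
T/K(27) = 352/(5*(((10/13)*27))) = 352/(5*(270/13)) = (352/5)*(13/270) = 2288/675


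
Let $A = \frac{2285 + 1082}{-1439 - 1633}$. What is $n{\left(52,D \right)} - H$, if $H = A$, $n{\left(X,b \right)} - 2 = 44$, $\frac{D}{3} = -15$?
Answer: $\frac{144679}{3072} \approx 47.096$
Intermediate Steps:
$D = -45$ ($D = 3 \left(-15\right) = -45$)
$n{\left(X,b \right)} = 46$ ($n{\left(X,b \right)} = 2 + 44 = 46$)
$A = - \frac{3367}{3072}$ ($A = \frac{3367}{-3072} = 3367 \left(- \frac{1}{3072}\right) = - \frac{3367}{3072} \approx -1.096$)
$H = - \frac{3367}{3072} \approx -1.096$
$n{\left(52,D \right)} - H = 46 - - \frac{3367}{3072} = 46 + \frac{3367}{3072} = \frac{144679}{3072}$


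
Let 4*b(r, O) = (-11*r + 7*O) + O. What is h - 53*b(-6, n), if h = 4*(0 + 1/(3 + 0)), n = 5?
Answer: -8419/6 ≈ -1403.2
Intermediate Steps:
b(r, O) = 2*O - 11*r/4 (b(r, O) = ((-11*r + 7*O) + O)/4 = (-11*r + 8*O)/4 = 2*O - 11*r/4)
h = 4/3 (h = 4*(0 + 1/3) = 4*(1/3) = 4/3 ≈ 1.3333)
h - 53*b(-6, n) = 4/3 - 53*(2*5 - 11/4*(-6)) = 4/3 - 53*(10 + 33/2) = 4/3 - 53*53/2 = 4/3 - 2809/2 = -8419/6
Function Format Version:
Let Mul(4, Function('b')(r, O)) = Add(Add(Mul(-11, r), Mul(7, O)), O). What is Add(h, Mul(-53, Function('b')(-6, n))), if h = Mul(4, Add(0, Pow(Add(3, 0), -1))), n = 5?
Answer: Rational(-8419, 6) ≈ -1403.2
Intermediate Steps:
Function('b')(r, O) = Add(Mul(2, O), Mul(Rational(-11, 4), r)) (Function('b')(r, O) = Mul(Rational(1, 4), Add(Add(Mul(-11, r), Mul(7, O)), O)) = Mul(Rational(1, 4), Add(Mul(-11, r), Mul(8, O))) = Add(Mul(2, O), Mul(Rational(-11, 4), r)))
h = Rational(4, 3) (h = Mul(4, Add(0, Pow(3, -1))) = Mul(4, Add(0, Rational(1, 3))) = Mul(4, Rational(1, 3)) = Rational(4, 3) ≈ 1.3333)
Add(h, Mul(-53, Function('b')(-6, n))) = Add(Rational(4, 3), Mul(-53, Add(Mul(2, 5), Mul(Rational(-11, 4), -6)))) = Add(Rational(4, 3), Mul(-53, Add(10, Rational(33, 2)))) = Add(Rational(4, 3), Mul(-53, Rational(53, 2))) = Add(Rational(4, 3), Rational(-2809, 2)) = Rational(-8419, 6)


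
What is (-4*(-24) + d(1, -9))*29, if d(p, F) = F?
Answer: 2523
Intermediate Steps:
(-4*(-24) + d(1, -9))*29 = (-4*(-24) - 9)*29 = (96 - 9)*29 = 87*29 = 2523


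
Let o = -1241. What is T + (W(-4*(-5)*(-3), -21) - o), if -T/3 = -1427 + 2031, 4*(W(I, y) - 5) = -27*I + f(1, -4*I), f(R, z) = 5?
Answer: -639/4 ≈ -159.75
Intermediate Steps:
W(I, y) = 25/4 - 27*I/4 (W(I, y) = 5 + (-27*I + 5)/4 = 5 + (5 - 27*I)/4 = 5 + (5/4 - 27*I/4) = 25/4 - 27*I/4)
T = -1812 (T = -3*(-1427 + 2031) = -3*604 = -1812)
T + (W(-4*(-5)*(-3), -21) - o) = -1812 + ((25/4 - 27*(-4*(-5))*(-3)/4) - 1*(-1241)) = -1812 + ((25/4 - 135*(-3)) + 1241) = -1812 + ((25/4 - 27/4*(-60)) + 1241) = -1812 + ((25/4 + 405) + 1241) = -1812 + (1645/4 + 1241) = -1812 + 6609/4 = -639/4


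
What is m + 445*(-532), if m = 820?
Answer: -235920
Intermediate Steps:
m + 445*(-532) = 820 + 445*(-532) = 820 - 236740 = -235920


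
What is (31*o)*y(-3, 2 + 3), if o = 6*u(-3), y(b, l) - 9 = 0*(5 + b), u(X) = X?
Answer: -5022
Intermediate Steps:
y(b, l) = 9 (y(b, l) = 9 + 0*(5 + b) = 9 + 0 = 9)
o = -18 (o = 6*(-3) = -18)
(31*o)*y(-3, 2 + 3) = (31*(-18))*9 = -558*9 = -5022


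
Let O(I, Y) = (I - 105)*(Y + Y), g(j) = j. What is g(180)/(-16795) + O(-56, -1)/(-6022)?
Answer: -649195/10113949 ≈ -0.064188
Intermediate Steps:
O(I, Y) = 2*Y*(-105 + I) (O(I, Y) = (-105 + I)*(2*Y) = 2*Y*(-105 + I))
g(180)/(-16795) + O(-56, -1)/(-6022) = 180/(-16795) + (2*(-1)*(-105 - 56))/(-6022) = 180*(-1/16795) + (2*(-1)*(-161))*(-1/6022) = -36/3359 + 322*(-1/6022) = -36/3359 - 161/3011 = -649195/10113949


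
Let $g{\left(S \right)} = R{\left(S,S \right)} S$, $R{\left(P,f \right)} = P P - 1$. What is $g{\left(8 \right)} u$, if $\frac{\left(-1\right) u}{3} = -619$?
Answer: $935928$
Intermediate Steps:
$u = 1857$ ($u = \left(-3\right) \left(-619\right) = 1857$)
$R{\left(P,f \right)} = -1 + P^{2}$ ($R{\left(P,f \right)} = P^{2} - 1 = -1 + P^{2}$)
$g{\left(S \right)} = S \left(-1 + S^{2}\right)$ ($g{\left(S \right)} = \left(-1 + S^{2}\right) S = S \left(-1 + S^{2}\right)$)
$g{\left(8 \right)} u = \left(8^{3} - 8\right) 1857 = \left(512 - 8\right) 1857 = 504 \cdot 1857 = 935928$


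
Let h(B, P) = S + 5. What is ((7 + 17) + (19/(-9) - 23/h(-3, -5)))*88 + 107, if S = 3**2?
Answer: 118985/63 ≈ 1888.7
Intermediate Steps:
S = 9
h(B, P) = 14 (h(B, P) = 9 + 5 = 14)
((7 + 17) + (19/(-9) - 23/h(-3, -5)))*88 + 107 = ((7 + 17) + (19/(-9) - 23/14))*88 + 107 = (24 + (19*(-1/9) - 23*1/14))*88 + 107 = (24 + (-19/9 - 23/14))*88 + 107 = (24 - 473/126)*88 + 107 = (2551/126)*88 + 107 = 112244/63 + 107 = 118985/63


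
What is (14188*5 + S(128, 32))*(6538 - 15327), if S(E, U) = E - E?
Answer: -623491660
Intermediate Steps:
S(E, U) = 0
(14188*5 + S(128, 32))*(6538 - 15327) = (14188*5 + 0)*(6538 - 15327) = (70940 + 0)*(-8789) = 70940*(-8789) = -623491660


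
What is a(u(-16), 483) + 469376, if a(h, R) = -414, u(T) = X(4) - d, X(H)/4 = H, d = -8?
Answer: 468962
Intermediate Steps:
X(H) = 4*H
u(T) = 24 (u(T) = 4*4 - 1*(-8) = 16 + 8 = 24)
a(u(-16), 483) + 469376 = -414 + 469376 = 468962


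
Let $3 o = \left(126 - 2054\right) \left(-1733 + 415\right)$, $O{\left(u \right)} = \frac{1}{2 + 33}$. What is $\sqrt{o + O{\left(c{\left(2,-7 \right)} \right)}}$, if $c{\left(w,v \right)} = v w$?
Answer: $\frac{\sqrt{9338557515}}{105} \approx 920.34$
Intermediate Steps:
$O{\left(u \right)} = \frac{1}{35}$
$o = \frac{2541104}{3}$ ($o = \frac{\left(126 - 2054\right) \left(-1733 + 415\right)}{3} = \frac{\left(-1928\right) \left(-1318\right)}{3} = \frac{1}{3} \cdot 2541104 = \frac{2541104}{3} \approx 8.4704 \cdot 10^{5}$)
$\sqrt{o + O{\left(c{\left(2,-7 \right)} \right)}} = \sqrt{\frac{2541104}{3} + \frac{1}{35}} = \sqrt{\frac{88938643}{105}} = \frac{\sqrt{9338557515}}{105}$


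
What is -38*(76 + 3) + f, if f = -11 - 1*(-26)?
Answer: -2987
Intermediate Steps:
f = 15 (f = -11 + 26 = 15)
-38*(76 + 3) + f = -38*(76 + 3) + 15 = -38*79 + 15 = -3002 + 15 = -2987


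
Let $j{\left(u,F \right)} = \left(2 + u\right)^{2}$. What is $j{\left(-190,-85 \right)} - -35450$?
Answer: $70794$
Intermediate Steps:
$j{\left(-190,-85 \right)} - -35450 = \left(2 - 190\right)^{2} - -35450 = \left(-188\right)^{2} + 35450 = 35344 + 35450 = 70794$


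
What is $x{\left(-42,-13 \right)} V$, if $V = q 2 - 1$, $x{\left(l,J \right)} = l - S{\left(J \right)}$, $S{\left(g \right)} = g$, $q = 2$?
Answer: $-87$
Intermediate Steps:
$x{\left(l,J \right)} = l - J$
$V = 3$ ($V = 2 \cdot 2 - 1 = 4 - 1 = 3$)
$x{\left(-42,-13 \right)} V = \left(-42 - -13\right) 3 = \left(-42 + 13\right) 3 = \left(-29\right) 3 = -87$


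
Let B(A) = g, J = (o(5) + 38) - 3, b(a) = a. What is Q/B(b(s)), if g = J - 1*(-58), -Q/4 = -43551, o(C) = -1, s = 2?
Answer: 43551/23 ≈ 1893.5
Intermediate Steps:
Q = 174204 (Q = -4*(-43551) = 174204)
J = 34 (J = (-1 + 38) - 3 = 37 - 3 = 34)
g = 92 (g = 34 - 1*(-58) = 34 + 58 = 92)
B(A) = 92
Q/B(b(s)) = 174204/92 = 174204*(1/92) = 43551/23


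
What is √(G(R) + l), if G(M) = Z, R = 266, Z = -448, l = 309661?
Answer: 3*√34357 ≈ 556.07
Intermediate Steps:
G(M) = -448
√(G(R) + l) = √(-448 + 309661) = √309213 = 3*√34357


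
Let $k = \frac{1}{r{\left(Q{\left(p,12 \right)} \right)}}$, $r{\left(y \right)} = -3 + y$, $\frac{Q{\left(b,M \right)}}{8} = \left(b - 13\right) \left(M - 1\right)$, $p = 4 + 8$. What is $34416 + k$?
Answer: $\frac{3131855}{91} \approx 34416.0$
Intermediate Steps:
$p = 12$
$Q{\left(b,M \right)} = 8 \left(-1 + M\right) \left(-13 + b\right)$ ($Q{\left(b,M \right)} = 8 \left(b - 13\right) \left(M - 1\right) = 8 \left(-13 + b\right) \left(-1 + M\right) = 8 \left(-1 + M\right) \left(-13 + b\right)$)
$k = - \frac{1}{91}$ ($k = \frac{1}{-3 + \left(104 - 1248 - 96 + 8 \cdot 12 \cdot 12\right)} = \frac{1}{-3 + \left(104 - 1248 - 96 + 1152\right)} = \frac{1}{-3 - 88} = \frac{1}{-91} = - \frac{1}{91} \approx -0.010989$)
$34416 + k = 34416 - \frac{1}{91} = \frac{3131855}{91}$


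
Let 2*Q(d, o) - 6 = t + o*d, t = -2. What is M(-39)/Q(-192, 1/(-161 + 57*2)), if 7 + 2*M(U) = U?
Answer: -1081/190 ≈ -5.6895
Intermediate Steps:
M(U) = -7/2 + U/2
Q(d, o) = 2 + d*o/2 (Q(d, o) = 3 + (-2 + o*d)/2 = 3 + (-2 + d*o)/2 = 3 + (-1 + d*o/2) = 2 + d*o/2)
M(-39)/Q(-192, 1/(-161 + 57*2)) = (-7/2 + (1/2)*(-39))/(2 + (1/2)*(-192)/(-161 + 57*2)) = (-7/2 - 39/2)/(2 + (1/2)*(-192)/(-161 + 114)) = -23/(2 + (1/2)*(-192)/(-47)) = -23/(2 + (1/2)*(-192)*(-1/47)) = -23/(2 + 96/47) = -23/190/47 = -23*47/190 = -1081/190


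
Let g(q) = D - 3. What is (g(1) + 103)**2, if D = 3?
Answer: 10609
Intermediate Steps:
g(q) = 0 (g(q) = 3 - 3 = 0)
(g(1) + 103)**2 = (0 + 103)**2 = 103**2 = 10609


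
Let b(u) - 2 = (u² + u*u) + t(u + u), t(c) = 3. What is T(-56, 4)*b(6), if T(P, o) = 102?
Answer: 7854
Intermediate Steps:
b(u) = 5 + 2*u² (b(u) = 2 + ((u² + u*u) + 3) = 2 + ((u² + u²) + 3) = 2 + (2*u² + 3) = 2 + (3 + 2*u²) = 5 + 2*u²)
T(-56, 4)*b(6) = 102*(5 + 2*6²) = 102*(5 + 2*36) = 102*(5 + 72) = 102*77 = 7854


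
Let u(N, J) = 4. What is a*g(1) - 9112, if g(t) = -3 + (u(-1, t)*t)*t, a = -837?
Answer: -9949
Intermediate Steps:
g(t) = -3 + 4*t² (g(t) = -3 + (4*t)*t = -3 + 4*t²)
a*g(1) - 9112 = -837*(-3 + 4*1²) - 9112 = -837*(-3 + 4*1) - 9112 = -837*(-3 + 4) - 9112 = -837*1 - 9112 = -837 - 9112 = -9949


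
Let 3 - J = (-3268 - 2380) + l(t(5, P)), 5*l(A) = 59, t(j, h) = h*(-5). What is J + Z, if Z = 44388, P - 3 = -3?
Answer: 250136/5 ≈ 50027.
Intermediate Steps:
P = 0 (P = 3 - 3 = 0)
t(j, h) = -5*h
l(A) = 59/5 (l(A) = (⅕)*59 = 59/5)
J = 28196/5 (J = 3 - ((-3268 - 2380) + 59/5) = 3 - (-5648 + 59/5) = 3 - 1*(-28181/5) = 3 + 28181/5 = 28196/5 ≈ 5639.2)
J + Z = 28196/5 + 44388 = 250136/5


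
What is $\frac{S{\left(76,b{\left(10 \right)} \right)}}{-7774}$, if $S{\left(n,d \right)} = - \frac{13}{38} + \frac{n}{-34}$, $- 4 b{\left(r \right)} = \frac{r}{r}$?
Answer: $\frac{1665}{5022004} \approx 0.00033154$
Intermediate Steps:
$b{\left(r \right)} = - \frac{1}{4}$ ($b{\left(r \right)} = - \frac{r \frac{1}{r}}{4} = \left(- \frac{1}{4}\right) 1 = - \frac{1}{4}$)
$S{\left(n,d \right)} = - \frac{13}{38} - \frac{n}{34}$ ($S{\left(n,d \right)} = \left(-13\right) \frac{1}{38} + n \left(- \frac{1}{34}\right) = - \frac{13}{38} - \frac{n}{34}$)
$\frac{S{\left(76,b{\left(10 \right)} \right)}}{-7774} = \frac{- \frac{13}{38} - \frac{38}{17}}{-7774} = \left(- \frac{13}{38} - \frac{38}{17}\right) \left(- \frac{1}{7774}\right) = \left(- \frac{1665}{646}\right) \left(- \frac{1}{7774}\right) = \frac{1665}{5022004}$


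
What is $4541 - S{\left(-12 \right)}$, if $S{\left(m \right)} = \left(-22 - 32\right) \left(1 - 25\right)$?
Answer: $3245$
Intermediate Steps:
$S{\left(m \right)} = 1296$ ($S{\left(m \right)} = \left(-54\right) \left(-24\right) = 1296$)
$4541 - S{\left(-12 \right)} = 4541 - 1296 = 3245$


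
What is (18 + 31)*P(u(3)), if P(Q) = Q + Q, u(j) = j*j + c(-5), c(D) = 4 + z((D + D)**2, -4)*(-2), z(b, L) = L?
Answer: 2058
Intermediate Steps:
c(D) = 12 (c(D) = 4 - 4*(-2) = 4 + 8 = 12)
u(j) = 12 + j**2 (u(j) = j*j + 12 = j**2 + 12 = 12 + j**2)
P(Q) = 2*Q
(18 + 31)*P(u(3)) = (18 + 31)*(2*(12 + 3**2)) = 49*(2*(12 + 9)) = 49*(2*21) = 49*42 = 2058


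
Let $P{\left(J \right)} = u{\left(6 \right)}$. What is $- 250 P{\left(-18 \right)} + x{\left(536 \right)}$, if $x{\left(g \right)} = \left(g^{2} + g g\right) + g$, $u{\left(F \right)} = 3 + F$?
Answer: $572878$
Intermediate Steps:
$x{\left(g \right)} = g + 2 g^{2}$ ($x{\left(g \right)} = \left(g^{2} + g^{2}\right) + g = 2 g^{2} + g = g + 2 g^{2}$)
$P{\left(J \right)} = 9$ ($P{\left(J \right)} = 3 + 6 = 9$)
$- 250 P{\left(-18 \right)} + x{\left(536 \right)} = \left(-250\right) 9 + 536 \left(1 + 2 \cdot 536\right) = -2250 + 536 \left(1 + 1072\right) = -2250 + 536 \cdot 1073 = -2250 + 575128 = 572878$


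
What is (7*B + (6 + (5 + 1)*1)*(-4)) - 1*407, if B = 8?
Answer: -399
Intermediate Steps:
(7*B + (6 + (5 + 1)*1)*(-4)) - 1*407 = (7*8 + (6 + (5 + 1)*1)*(-4)) - 1*407 = (56 + (6 + 6*1)*(-4)) - 407 = (56 + (6 + 6)*(-4)) - 407 = (56 + 12*(-4)) - 407 = (56 - 48) - 407 = 8 - 407 = -399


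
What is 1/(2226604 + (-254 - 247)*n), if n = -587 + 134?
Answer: 1/2453557 ≈ 4.0757e-7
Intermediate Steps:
n = -453
1/(2226604 + (-254 - 247)*n) = 1/(2226604 + (-254 - 247)*(-453)) = 1/(2226604 - 501*(-453)) = 1/(2226604 + 226953) = 1/2453557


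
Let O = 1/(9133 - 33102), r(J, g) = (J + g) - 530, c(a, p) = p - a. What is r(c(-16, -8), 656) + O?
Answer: 3211845/23969 ≈ 134.00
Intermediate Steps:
r(J, g) = -530 + J + g
O = -1/23969 (O = 1/(-23969) = -1/23969 ≈ -4.1721e-5)
r(c(-16, -8), 656) + O = (-530 + (-8 - 1*(-16)) + 656) - 1/23969 = (-530 + (-8 + 16) + 656) - 1/23969 = (-530 + 8 + 656) - 1/23969 = 134 - 1/23969 = 3211845/23969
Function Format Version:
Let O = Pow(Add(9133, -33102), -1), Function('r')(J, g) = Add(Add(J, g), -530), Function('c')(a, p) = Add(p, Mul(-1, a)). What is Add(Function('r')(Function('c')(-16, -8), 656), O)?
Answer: Rational(3211845, 23969) ≈ 134.00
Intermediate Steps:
Function('r')(J, g) = Add(-530, J, g)
O = Rational(-1, 23969) (O = Pow(-23969, -1) = Rational(-1, 23969) ≈ -4.1721e-5)
Add(Function('r')(Function('c')(-16, -8), 656), O) = Add(Add(-530, Add(-8, Mul(-1, -16)), 656), Rational(-1, 23969)) = Add(Add(-530, Add(-8, 16), 656), Rational(-1, 23969)) = Add(Add(-530, 8, 656), Rational(-1, 23969)) = Add(134, Rational(-1, 23969)) = Rational(3211845, 23969)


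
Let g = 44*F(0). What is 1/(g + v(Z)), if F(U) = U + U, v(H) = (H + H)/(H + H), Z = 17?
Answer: 1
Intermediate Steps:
v(H) = 1 (v(H) = (2*H)/((2*H)) = (2*H)*(1/(2*H)) = 1)
F(U) = 2*U
g = 0 (g = 44*(2*0) = 44*0 = 0)
1/(g + v(Z)) = 1/(0 + 1) = 1/1 = 1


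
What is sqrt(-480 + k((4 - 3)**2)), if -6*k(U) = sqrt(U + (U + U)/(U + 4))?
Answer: sqrt(-432000 - 30*sqrt(35))/30 ≈ 21.913*I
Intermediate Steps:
k(U) = -sqrt(U + 2*U/(4 + U))/6 (k(U) = -sqrt(U + (U + U)/(U + 4))/6 = -sqrt(U + (2*U)/(4 + U))/6 = -sqrt(U + 2*U/(4 + U))/6)
sqrt(-480 + k((4 - 3)**2)) = sqrt(-480 - sqrt(6 + (4 - 3)**2)/sqrt(4 + (4 - 3)**2)/6) = sqrt(-480 - sqrt(6 + 1**2)/sqrt(4 + 1**2)/6) = sqrt(-480 - sqrt(6 + 1)/sqrt(4 + 1)/6) = sqrt(-480 - sqrt(35)/5/6) = sqrt(-480 - sqrt(35)/30)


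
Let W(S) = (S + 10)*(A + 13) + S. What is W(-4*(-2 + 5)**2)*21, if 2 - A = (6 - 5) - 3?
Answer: -10038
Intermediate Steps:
A = 4 (A = 2 - ((6 - 5) - 3) = 2 - (1 - 3) = 2 - 1*(-2) = 2 + 2 = 4)
W(S) = 170 + 18*S (W(S) = (S + 10)*(4 + 13) + S = (10 + S)*17 + S = (170 + 17*S) + S = 170 + 18*S)
W(-4*(-2 + 5)**2)*21 = (170 + 18*(-4*(-2 + 5)**2))*21 = (170 + 18*(-4*3**2))*21 = (170 + 18*(-4*9))*21 = (170 + 18*(-36))*21 = (170 - 648)*21 = -478*21 = -10038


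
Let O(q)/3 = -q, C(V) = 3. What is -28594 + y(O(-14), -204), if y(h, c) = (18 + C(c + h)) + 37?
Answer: -28536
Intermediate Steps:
O(q) = -3*q (O(q) = 3*(-q) = -3*q)
y(h, c) = 58 (y(h, c) = (18 + 3) + 37 = 21 + 37 = 58)
-28594 + y(O(-14), -204) = -28594 + 58 = -28536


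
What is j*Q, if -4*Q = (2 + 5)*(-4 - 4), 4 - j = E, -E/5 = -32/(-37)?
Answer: 4312/37 ≈ 116.54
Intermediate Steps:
E = -160/37 (E = -(-160)/(-37) = -(-160)*(-1)/37 = -5*32/37 = -160/37 ≈ -4.3243)
j = 308/37 (j = 4 - 1*(-160/37) = 4 + 160/37 = 308/37 ≈ 8.3243)
Q = 14 (Q = -(2 + 5)*(-4 - 4)/4 = -7*(-8)/4 = -¼*(-56) = 14)
j*Q = (308/37)*14 = 4312/37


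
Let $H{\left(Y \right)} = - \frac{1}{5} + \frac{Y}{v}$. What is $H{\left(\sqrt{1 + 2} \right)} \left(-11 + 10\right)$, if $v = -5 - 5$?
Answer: $\frac{1}{5} + \frac{\sqrt{3}}{10} \approx 0.37321$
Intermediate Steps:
$v = -10$ ($v = -5 - 5 = -10$)
$H{\left(Y \right)} = - \frac{1}{5} - \frac{Y}{10}$ ($H{\left(Y \right)} = - \frac{1}{5} + \frac{Y}{-10} = \left(-1\right) \frac{1}{5} + Y \left(- \frac{1}{10}\right) = - \frac{1}{5} - \frac{Y}{10}$)
$H{\left(\sqrt{1 + 2} \right)} \left(-11 + 10\right) = \left(- \frac{1}{5} - \frac{\sqrt{1 + 2}}{10}\right) \left(-11 + 10\right) = \left(- \frac{1}{5} - \frac{\sqrt{3}}{10}\right) \left(-1\right) = \frac{1}{5} + \frac{\sqrt{3}}{10}$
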